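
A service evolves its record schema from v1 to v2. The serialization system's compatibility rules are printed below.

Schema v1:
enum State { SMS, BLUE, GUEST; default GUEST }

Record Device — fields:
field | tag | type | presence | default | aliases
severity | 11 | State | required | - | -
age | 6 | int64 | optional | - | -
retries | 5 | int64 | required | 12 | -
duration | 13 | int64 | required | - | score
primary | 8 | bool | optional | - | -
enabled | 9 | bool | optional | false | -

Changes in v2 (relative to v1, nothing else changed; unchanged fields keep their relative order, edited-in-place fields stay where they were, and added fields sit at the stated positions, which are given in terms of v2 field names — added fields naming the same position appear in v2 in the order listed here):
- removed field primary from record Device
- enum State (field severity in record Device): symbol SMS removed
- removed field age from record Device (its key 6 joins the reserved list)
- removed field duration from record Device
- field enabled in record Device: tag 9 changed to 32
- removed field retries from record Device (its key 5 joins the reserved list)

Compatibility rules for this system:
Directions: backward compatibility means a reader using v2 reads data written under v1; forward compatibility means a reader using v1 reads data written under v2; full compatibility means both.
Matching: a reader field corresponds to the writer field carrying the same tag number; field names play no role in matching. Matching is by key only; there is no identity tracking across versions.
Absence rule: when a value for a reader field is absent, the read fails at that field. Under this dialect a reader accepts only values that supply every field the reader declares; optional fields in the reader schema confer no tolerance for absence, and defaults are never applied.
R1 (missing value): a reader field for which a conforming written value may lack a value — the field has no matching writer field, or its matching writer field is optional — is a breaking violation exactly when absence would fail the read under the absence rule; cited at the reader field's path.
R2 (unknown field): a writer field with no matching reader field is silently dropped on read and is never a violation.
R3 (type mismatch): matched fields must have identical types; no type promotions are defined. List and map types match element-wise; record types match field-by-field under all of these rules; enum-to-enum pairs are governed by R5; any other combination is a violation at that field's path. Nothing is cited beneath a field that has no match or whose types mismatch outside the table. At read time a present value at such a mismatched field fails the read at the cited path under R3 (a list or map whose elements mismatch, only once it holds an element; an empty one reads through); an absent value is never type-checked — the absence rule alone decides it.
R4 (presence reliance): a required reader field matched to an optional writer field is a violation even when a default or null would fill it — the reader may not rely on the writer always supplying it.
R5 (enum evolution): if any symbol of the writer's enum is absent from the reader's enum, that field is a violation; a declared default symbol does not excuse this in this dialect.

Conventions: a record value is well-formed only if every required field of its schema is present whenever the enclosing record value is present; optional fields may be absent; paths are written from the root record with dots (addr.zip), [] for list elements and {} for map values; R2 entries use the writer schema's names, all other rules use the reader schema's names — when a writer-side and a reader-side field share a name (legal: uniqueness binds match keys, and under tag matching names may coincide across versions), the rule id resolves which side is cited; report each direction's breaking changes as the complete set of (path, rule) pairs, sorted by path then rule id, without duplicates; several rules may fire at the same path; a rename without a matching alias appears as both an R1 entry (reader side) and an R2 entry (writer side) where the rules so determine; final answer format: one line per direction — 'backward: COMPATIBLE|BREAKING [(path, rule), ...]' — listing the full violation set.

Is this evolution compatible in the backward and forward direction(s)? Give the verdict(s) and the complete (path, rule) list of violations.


backward: BREAKING [(enabled, R1), (severity, R5)]; forward: BREAKING [(age, R1), (duration, R1), (enabled, R1), (primary, R1), (retries, R1)]

arrows below run writer -> reader for Device
backward on Device — v2 reading data written by v1:
  writer required, State -> State: reader severity maps from writer severity
  enabled: no writer-side match
  leftover writer field: age
  leftover writer field: retries
  leftover writer field: duration
  leftover writer field: primary
  leftover writer field: enabled
  R1 fires at enabled
  R5 fires at severity
  => backward verdict for Device: BREAKING, 2 violation(s)
forward on Device — v1 reading data written by v2:
  writer required, State -> State: reader severity maps from writer severity
  age: no writer-side match
  retries: no writer-side match
  duration: no writer-side match
  primary: no writer-side match
  enabled: no writer-side match
  leftover writer field: enabled
  R1 fires at age
  R1 fires at duration
  R1 fires at enabled
  R1 fires at primary
  R1 fires at retries
  => forward verdict for Device: BREAKING, 5 violation(s)


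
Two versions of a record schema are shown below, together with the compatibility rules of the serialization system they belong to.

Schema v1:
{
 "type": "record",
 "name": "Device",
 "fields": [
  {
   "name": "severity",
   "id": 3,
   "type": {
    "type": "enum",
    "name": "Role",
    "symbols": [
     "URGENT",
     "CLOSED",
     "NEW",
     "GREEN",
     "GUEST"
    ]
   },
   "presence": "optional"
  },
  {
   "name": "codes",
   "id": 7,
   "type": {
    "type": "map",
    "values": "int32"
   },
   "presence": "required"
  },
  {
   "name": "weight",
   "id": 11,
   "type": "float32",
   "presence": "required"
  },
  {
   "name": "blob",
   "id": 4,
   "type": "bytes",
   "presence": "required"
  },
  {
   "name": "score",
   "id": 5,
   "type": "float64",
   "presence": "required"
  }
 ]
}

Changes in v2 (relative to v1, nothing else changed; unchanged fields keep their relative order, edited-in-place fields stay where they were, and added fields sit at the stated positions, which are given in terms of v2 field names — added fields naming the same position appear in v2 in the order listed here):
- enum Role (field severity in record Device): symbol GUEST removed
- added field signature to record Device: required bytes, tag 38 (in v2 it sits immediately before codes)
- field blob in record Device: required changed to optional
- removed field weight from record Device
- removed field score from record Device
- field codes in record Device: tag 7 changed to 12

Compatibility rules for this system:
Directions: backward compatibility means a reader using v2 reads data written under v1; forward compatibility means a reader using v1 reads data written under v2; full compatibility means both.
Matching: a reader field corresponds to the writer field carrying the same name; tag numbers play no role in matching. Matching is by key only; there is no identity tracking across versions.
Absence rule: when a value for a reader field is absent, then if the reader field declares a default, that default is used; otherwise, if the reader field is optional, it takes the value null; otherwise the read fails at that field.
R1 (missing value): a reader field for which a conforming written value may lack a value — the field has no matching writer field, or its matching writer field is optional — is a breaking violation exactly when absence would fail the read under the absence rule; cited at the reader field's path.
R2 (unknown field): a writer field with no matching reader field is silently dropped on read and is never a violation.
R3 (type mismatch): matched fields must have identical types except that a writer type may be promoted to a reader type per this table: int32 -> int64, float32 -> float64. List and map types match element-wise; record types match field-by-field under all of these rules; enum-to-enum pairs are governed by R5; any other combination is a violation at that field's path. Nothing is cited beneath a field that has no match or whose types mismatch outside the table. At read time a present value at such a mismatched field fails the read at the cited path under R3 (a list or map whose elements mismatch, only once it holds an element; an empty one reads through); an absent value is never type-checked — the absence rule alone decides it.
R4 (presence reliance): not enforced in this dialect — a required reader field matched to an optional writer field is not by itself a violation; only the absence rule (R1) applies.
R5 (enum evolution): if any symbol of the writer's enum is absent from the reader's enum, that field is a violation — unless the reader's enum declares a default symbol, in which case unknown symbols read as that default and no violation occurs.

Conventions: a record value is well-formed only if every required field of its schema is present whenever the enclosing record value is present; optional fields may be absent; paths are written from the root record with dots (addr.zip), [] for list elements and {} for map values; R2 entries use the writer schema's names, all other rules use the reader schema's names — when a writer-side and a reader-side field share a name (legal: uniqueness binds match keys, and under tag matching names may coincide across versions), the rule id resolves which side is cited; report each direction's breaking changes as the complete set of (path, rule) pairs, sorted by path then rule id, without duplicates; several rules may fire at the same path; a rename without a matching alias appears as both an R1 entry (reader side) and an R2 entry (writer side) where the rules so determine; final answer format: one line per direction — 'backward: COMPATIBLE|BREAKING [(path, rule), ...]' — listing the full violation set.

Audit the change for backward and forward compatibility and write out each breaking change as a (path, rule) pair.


in Device below, arrows point writer -> reader
checking backward for Device: reader v2 against writer v1:
  severity <- severity (Role -> Role, writer optional)
  no writer field matches reader signature
  codes <- codes (map<string, int32> -> map<string, int32>, writer required)
  blob <- blob (bytes -> bytes, writer required)
  weight (writer side), unknown to reader
  score (writer side), unknown to reader
  R5 fires at severity
  R1 fires at signature
  => backward: BREAKING (2)
checking forward for Device: reader v1 against writer v2:
  severity <- severity (Role -> Role, writer optional)
  codes <- codes (map<string, int32> -> map<string, int32>, writer required)
  no writer field matches reader weight
  blob <- blob (bytes -> bytes, writer optional)
  no writer field matches reader score
  signature (writer side), unknown to reader
  R1 fires at blob
  R1 fires at score
  R1 fires at weight
  => forward: BREAKING (3)

backward: BREAKING [(severity, R5), (signature, R1)]; forward: BREAKING [(blob, R1), (score, R1), (weight, R1)]


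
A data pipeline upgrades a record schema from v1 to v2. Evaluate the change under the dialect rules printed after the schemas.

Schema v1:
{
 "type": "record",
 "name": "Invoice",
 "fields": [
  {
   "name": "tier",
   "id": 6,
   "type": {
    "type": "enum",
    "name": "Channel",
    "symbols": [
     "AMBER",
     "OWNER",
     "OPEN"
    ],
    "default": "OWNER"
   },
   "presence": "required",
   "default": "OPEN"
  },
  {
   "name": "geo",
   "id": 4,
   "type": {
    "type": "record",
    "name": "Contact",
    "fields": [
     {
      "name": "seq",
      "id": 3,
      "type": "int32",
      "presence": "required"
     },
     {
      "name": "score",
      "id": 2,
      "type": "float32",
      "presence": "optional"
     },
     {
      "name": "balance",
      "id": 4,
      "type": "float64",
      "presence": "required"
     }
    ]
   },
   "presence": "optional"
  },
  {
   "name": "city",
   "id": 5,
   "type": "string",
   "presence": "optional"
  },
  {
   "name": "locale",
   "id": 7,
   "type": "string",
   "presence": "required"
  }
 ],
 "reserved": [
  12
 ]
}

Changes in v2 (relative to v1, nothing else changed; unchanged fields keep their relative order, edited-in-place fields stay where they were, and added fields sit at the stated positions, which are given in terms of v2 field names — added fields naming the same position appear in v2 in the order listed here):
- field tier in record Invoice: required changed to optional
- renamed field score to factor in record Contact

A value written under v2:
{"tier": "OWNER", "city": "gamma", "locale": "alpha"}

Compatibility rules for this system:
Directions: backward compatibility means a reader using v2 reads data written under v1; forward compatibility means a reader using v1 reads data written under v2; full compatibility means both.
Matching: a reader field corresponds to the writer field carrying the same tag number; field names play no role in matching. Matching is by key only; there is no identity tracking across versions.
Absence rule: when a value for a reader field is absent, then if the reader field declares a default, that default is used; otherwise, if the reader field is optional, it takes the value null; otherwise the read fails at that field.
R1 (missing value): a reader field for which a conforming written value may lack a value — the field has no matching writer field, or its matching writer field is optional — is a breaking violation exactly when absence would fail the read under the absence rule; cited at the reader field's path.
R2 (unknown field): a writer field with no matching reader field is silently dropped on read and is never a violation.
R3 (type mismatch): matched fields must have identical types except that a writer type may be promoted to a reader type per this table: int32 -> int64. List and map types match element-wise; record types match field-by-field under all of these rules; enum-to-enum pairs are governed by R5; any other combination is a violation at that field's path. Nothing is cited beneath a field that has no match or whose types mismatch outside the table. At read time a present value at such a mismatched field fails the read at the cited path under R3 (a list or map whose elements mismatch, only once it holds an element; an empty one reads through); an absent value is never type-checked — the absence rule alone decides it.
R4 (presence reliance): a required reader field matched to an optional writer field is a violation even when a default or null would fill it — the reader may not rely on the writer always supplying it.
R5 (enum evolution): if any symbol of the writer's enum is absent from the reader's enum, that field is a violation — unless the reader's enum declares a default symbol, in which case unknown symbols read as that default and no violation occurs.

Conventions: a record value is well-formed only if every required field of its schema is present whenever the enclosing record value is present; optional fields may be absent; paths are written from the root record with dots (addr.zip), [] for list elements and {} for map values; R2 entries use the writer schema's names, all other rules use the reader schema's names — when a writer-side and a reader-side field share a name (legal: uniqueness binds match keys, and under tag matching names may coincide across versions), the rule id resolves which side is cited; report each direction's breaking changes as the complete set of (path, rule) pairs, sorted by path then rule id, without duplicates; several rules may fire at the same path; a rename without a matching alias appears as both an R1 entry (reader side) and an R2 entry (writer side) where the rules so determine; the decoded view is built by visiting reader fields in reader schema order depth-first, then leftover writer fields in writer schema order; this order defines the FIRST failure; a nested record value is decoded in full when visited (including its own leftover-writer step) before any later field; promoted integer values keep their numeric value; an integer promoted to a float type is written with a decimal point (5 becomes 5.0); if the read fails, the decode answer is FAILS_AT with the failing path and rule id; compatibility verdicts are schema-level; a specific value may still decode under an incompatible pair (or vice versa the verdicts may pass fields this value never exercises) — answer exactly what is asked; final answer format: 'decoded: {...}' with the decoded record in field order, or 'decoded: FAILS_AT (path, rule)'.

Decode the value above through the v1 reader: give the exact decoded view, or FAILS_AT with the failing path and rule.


arrows below run writer -> reader for Invoice
migrating the Invoice value to v1:
  tier := "OWNER"
  geo := null (missing; optional => null)
  city := "gamma"
  locale := "alpha"
  => decoded: {"tier": "OWNER", "geo": null, "city": "gamma", "locale": "alpha"}
checking off the Invoice differences that do not matter here:
  field tier in record Invoice: required changed to optional -> schema-level compatibility only; this Invoice value's decode is unchanged
  renamed field score to factor in record Contact -> triggers nothing under the printed rules; the Invoice answer is the same either way

decoded: {"tier": "OWNER", "geo": null, "city": "gamma", "locale": "alpha"}


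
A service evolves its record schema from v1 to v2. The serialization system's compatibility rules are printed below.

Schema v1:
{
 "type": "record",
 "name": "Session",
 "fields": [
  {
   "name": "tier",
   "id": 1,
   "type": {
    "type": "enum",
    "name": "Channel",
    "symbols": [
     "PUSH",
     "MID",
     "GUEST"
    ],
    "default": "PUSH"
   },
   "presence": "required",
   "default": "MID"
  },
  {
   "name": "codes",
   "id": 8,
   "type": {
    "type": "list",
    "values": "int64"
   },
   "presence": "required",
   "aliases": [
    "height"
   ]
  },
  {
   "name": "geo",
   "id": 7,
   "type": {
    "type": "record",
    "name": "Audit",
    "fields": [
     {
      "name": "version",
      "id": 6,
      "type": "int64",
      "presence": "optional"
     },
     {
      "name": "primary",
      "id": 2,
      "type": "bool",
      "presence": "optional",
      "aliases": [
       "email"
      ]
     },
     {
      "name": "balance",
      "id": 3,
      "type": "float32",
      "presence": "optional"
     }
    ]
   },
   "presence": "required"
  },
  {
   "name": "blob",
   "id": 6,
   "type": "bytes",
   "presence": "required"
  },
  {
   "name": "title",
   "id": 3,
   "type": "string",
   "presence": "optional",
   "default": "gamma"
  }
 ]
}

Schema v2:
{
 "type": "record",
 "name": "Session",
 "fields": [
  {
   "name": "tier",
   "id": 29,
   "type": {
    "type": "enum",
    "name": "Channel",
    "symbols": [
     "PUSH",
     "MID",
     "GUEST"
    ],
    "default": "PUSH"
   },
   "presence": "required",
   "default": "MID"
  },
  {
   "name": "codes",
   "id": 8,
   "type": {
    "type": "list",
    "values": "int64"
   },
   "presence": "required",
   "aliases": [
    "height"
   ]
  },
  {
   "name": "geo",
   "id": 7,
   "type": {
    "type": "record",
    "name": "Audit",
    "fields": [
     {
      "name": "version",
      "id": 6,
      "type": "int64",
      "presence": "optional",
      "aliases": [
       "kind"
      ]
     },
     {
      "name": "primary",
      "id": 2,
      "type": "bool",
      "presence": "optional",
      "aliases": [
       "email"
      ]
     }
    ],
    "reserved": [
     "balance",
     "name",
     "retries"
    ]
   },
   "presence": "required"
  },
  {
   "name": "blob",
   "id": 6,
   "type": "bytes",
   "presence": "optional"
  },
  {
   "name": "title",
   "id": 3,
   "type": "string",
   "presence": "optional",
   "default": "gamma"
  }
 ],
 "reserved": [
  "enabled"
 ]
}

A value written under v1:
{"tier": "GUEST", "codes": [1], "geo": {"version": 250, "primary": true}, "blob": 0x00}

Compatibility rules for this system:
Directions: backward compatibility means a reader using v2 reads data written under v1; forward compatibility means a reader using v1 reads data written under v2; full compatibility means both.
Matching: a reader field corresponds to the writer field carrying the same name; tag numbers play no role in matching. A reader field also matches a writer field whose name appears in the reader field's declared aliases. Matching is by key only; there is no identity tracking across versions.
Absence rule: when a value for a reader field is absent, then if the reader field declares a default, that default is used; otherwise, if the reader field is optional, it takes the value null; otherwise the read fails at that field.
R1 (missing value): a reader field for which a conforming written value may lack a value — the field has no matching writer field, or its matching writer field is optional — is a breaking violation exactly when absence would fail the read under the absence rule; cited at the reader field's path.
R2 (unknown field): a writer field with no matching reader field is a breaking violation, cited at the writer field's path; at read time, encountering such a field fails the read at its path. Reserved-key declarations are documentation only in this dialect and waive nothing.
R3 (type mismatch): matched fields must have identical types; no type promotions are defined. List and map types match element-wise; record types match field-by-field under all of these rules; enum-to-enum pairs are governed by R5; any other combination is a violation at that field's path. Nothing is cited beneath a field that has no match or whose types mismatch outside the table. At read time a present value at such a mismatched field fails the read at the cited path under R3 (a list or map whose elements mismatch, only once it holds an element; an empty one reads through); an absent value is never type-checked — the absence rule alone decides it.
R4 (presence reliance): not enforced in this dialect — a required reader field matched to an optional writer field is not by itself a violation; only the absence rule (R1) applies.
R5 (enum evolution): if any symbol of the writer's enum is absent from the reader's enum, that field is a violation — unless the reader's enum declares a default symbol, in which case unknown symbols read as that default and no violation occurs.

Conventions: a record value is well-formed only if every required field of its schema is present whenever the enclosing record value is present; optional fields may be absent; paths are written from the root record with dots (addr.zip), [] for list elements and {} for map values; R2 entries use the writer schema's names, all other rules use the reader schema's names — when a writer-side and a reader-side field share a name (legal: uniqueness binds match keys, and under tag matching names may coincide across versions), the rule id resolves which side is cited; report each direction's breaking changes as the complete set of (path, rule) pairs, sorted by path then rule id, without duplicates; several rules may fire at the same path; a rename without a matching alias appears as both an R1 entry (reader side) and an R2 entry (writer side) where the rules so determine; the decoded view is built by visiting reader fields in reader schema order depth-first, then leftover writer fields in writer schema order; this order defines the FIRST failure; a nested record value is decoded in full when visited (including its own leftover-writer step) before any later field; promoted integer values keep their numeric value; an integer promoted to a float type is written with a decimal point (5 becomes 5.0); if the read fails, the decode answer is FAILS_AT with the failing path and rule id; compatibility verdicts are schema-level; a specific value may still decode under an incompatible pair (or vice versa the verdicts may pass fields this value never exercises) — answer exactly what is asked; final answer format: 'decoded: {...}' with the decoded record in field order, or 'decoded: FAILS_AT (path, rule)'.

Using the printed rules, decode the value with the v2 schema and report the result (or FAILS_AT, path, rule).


in Session below, arrows point writer -> reader
decode walk for Session under reader schema v2:
  tier := "GUEST"
  codes := [1]
  geo.version := 250
  geo.primary := true
  blob := 0x00
  title := "gamma" (missing; default applied)
  => decoded: {"tier": "GUEST", "codes": [1], "geo": {"version": 250, "primary": true}, "blob": 0x00, "title": "gamma"}
checking off the Session differences that do not matter here:
  field tier in record Session: tag 1 changed to 29 -> fires no rule on Session under this dialect and leaves the result unchanged
  field blob in record Session: required changed to optional -> shifts the Session verdicts, not this decode

decoded: {"tier": "GUEST", "codes": [1], "geo": {"version": 250, "primary": true}, "blob": 0x00, "title": "gamma"}


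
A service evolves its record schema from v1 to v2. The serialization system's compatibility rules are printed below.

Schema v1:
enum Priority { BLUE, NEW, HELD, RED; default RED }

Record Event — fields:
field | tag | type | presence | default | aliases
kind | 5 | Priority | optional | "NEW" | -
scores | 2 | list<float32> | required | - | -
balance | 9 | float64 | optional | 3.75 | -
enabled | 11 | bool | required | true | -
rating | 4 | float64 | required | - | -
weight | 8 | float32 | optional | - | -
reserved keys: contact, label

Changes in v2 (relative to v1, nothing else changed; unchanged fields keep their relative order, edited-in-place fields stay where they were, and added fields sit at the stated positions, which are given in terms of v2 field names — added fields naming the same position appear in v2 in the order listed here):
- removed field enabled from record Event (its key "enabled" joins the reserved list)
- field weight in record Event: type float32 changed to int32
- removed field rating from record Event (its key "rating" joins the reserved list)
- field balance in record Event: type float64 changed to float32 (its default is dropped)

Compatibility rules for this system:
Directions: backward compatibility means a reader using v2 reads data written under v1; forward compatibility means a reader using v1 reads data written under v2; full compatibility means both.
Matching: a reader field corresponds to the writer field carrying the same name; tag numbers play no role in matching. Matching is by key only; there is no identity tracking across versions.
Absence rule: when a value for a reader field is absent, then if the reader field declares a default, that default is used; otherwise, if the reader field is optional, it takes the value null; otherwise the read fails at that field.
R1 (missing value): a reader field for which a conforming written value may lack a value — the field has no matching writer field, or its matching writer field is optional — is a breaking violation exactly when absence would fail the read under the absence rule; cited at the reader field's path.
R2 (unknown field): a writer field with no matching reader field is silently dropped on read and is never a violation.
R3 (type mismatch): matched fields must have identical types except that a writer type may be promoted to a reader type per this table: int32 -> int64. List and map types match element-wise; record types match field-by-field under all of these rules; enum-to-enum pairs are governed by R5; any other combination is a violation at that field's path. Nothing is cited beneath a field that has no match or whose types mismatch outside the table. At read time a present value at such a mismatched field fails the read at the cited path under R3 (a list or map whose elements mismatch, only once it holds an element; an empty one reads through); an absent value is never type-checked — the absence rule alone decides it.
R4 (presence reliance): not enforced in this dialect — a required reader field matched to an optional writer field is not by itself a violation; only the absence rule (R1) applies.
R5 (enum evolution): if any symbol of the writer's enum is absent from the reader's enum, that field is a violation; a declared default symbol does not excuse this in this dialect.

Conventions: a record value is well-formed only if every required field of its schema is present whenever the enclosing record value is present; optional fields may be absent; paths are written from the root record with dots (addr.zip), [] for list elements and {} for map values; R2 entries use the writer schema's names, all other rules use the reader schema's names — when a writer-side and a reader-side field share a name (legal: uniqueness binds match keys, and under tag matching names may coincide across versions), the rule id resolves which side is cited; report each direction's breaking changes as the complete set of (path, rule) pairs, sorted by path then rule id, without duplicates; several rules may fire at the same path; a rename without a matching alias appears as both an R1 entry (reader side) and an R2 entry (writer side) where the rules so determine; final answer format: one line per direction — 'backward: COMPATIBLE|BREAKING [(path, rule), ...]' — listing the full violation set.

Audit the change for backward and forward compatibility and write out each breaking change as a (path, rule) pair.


backward: BREAKING [(balance, R3), (weight, R3)]; forward: BREAKING [(balance, R3), (rating, R1), (weight, R3)]

each type pair in Event: writer, then reader
backward analysis of Event with v2 as reader and v1 as writer:
  writer optional, Priority -> Priority: reader kind maps from writer kind
  writer required, list<float32> -> list<float32>: reader scores maps from writer scores
  writer optional, float64 -> float32: reader balance maps from writer balance
  writer optional, float32 -> int32: reader weight maps from writer weight
  leftover writer field: enabled
  leftover writer field: rating
  breaking: (balance, R3)
  breaking: (weight, R3)
  => 2 violation(s): backward is BREAKING for Event
forward analysis of Event with v1 as reader and v2 as writer:
  writer optional, Priority -> Priority: reader kind maps from writer kind
  writer required, list<float32> -> list<float32>: reader scores maps from writer scores
  writer optional, float32 -> float64: reader balance maps from writer balance
  enabled: no writer match
  rating: no writer match
  writer optional, int32 -> float32: reader weight maps from writer weight
  breaking: (balance, R3)
  breaking: (rating, R1)
  breaking: (weight, R3)
  => 3 violation(s): forward is BREAKING for Event


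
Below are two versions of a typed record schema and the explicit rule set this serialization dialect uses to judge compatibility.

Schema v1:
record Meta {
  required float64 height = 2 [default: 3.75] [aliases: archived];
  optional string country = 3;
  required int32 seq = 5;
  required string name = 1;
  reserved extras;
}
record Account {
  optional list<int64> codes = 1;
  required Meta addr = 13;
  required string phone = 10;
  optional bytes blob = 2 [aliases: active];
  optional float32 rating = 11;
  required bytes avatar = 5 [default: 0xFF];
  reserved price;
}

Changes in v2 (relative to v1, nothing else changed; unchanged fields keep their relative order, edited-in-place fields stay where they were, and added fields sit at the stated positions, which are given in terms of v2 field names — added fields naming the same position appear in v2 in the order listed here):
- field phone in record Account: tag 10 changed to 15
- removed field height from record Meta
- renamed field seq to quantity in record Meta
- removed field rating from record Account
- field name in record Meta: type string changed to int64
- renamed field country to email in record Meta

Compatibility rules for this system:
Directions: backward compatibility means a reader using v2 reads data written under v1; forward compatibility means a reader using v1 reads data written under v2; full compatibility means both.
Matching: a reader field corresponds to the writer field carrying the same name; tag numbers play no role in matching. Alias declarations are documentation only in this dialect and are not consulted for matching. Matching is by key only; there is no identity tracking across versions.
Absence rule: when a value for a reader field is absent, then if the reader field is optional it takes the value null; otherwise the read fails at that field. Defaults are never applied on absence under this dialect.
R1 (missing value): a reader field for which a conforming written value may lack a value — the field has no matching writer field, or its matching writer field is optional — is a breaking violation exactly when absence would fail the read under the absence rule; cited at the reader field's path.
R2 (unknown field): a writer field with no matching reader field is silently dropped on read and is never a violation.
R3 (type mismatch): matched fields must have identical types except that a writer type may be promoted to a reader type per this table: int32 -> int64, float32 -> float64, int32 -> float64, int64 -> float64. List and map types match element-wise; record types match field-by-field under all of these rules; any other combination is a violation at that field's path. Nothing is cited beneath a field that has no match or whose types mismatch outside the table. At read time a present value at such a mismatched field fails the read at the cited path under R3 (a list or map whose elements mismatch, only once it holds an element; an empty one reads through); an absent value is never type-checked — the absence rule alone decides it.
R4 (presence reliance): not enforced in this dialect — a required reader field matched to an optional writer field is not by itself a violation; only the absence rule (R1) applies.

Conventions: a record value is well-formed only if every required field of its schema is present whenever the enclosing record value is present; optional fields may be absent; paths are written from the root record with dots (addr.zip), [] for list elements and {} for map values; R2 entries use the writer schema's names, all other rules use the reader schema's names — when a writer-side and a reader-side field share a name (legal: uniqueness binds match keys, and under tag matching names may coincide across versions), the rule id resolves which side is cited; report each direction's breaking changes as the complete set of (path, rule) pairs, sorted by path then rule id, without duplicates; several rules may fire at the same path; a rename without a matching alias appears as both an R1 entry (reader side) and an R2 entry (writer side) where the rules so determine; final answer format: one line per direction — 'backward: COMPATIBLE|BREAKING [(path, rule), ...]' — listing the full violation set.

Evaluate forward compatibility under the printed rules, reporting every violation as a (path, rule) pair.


forward: BREAKING [(addr.height, R1), (addr.name, R3), (addr.seq, R1)]

arrows below run writer -> reader for Account
checking forward for Account: reader v1 against writer v2:
  codes: list<int64> -> list<int64>, writer optional; from codes
  addr: Meta -> Meta, writer required; from addr
  phone: string -> string, writer required; from phone
  blob: bytes -> bytes, writer optional; from blob
  no writer field matches reader rating
  avatar: bytes -> bytes, writer required; from avatar
  no writer field matches reader addr.height
  no writer field matches reader addr.country
  no writer field matches reader addr.seq
  addr.name: int64 -> string, writer required; from addr.name
  addr.email (writer side), unknown to reader
  addr.quantity (writer side), unknown to reader
  violation R1 at addr.height
  violation R3 at addr.name
  violation R1 at addr.seq
  => forward: BREAKING (3)
the other Account changes do not affect what is asked:
  field phone in record Account: tag 10 changed to 15 -> no rule fires on it in Account's dialect; the asked verdict holds
  removed field rating from record Account -> no rule fires on it in Account's dialect; the asked verdict holds
  renamed field country to email in record Meta -> no rule fires on it in Account's dialect; the asked verdict holds


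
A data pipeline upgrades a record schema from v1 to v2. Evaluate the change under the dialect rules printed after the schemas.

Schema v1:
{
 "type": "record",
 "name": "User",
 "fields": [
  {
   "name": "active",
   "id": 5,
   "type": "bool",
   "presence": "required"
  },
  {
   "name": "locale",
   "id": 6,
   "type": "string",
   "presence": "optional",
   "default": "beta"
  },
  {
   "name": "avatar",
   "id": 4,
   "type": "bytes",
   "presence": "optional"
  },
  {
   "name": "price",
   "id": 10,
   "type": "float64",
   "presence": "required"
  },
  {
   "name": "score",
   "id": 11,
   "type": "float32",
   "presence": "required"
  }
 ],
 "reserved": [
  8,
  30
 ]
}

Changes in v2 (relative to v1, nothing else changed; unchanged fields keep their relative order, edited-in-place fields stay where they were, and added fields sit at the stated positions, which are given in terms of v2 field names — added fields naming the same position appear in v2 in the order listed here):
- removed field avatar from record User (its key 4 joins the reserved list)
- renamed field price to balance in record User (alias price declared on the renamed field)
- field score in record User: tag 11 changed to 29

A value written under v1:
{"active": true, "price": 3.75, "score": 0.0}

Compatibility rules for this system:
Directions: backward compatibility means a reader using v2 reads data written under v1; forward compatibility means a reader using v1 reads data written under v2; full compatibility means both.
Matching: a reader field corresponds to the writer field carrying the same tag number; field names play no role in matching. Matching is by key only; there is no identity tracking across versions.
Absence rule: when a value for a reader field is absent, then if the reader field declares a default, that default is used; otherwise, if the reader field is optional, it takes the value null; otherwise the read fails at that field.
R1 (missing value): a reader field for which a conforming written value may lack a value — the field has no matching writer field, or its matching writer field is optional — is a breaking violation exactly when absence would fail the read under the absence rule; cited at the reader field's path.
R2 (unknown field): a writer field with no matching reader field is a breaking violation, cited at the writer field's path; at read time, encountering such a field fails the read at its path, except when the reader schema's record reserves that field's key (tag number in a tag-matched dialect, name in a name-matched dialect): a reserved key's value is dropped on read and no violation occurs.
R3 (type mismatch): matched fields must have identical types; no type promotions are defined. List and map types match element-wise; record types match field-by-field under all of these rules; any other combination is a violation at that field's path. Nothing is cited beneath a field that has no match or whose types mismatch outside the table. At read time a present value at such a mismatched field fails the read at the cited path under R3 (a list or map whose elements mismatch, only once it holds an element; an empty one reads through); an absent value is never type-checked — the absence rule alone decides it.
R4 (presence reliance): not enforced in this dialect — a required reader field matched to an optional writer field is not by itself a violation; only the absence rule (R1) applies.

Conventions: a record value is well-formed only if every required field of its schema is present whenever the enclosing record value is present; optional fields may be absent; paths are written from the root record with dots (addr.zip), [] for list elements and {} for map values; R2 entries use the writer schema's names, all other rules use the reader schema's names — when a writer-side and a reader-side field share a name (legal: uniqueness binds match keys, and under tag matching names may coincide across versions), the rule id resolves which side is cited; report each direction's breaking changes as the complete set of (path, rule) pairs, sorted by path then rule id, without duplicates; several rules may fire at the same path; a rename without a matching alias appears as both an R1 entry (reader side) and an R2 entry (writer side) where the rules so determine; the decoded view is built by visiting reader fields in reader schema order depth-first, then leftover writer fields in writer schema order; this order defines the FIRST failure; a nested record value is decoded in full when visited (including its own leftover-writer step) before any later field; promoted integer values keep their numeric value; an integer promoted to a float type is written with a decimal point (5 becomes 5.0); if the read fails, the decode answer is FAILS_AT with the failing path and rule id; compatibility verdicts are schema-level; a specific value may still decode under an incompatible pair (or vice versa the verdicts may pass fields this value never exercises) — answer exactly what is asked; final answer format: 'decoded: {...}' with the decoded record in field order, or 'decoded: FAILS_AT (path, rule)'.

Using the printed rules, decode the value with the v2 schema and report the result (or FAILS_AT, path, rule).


decoded: FAILS_AT (score, R1)

arrows below run writer -> reader for User
decode walk for User under reader schema v2:
  active := true
  locale := "beta" (absent -> default)
  balance := 3.75 (from writer price)
  read fails at score under R1 (no fill)
  => FAILS_AT (score, R1)
ruling out the remaining User differences:
  removed field avatar from record User (its key 4 joins the reserved list) -> no rule fires on it and the decoded User view is identical with or without it
  renamed field price to balance in record User (alias price declared on the renamed field) -> no rule fires on it and the decoded User view is identical with or without it
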